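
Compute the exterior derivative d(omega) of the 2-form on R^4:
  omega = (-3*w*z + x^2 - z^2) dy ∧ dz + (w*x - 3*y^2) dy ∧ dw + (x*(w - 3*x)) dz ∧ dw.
d(omega) = (2*x) dx ∧ dy ∧ dz + (-3*z) dy ∧ dz ∧ dw + (w) dx ∧ dy ∧ dw + (w - 6*x) dx ∧ dz ∧ dw

For a 2-form omega = sum_{i<j} g_{ij} dx_i ∧ dx_j, the exterior derivative is
  d(omega) = sum_{i<j} d(g_{ij}) ∧ dx_i ∧ dx_j = sum_{i<j, k} (∂g_{ij}/∂x_k) dx_k ∧ dx_i ∧ dx_j.
Expand each term, using dx_k ∧ dx_i ∧ dx_j = sgn(permutation) dx_{(a)} ∧ dx_{(b)} ∧ dx_{(c)} with (a < b < c) sorted:
  d(-3*w*z + x^2 - z^2) includes (∂/∂x)(-3*w*z + x^2 - z^2) dx = (2*x) dx, which multiplied by dy ∧ dz gives (2*x) dx ∧ dy ∧ dz
  d(-3*w*z + x^2 - z^2) includes (∂/∂w)(-3*w*z + x^2 - z^2) dw = (-3*z) dw, which multiplied by dy ∧ dz gives (-3*z) dy ∧ dz ∧ dw
  d(w*x - 3*y^2) includes (∂/∂x)(w*x - 3*y^2) dx = (w) dx, which multiplied by dy ∧ dw gives (w) dx ∧ dy ∧ dw
  d(x*(w - 3*x)) includes (∂/∂x)(x*(w - 3*x)) dx = (w - 6*x) dx, which multiplied by dz ∧ dw gives (w - 6*x) dx ∧ dz ∧ dw
Collecting like 3-forms: d(omega) = (2*x) dx ∧ dy ∧ dz + (-3*z) dy ∧ dz ∧ dw + (w) dx ∧ dy ∧ dw + (w - 6*x) dx ∧ dz ∧ dw.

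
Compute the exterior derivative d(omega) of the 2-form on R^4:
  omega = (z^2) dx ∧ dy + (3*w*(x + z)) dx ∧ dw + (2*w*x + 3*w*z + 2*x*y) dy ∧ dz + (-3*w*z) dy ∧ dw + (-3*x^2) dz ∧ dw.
d(omega) = (2*w + 2*y + 2*z) dx ∧ dy ∧ dz + (-3*w - 6*x) dx ∧ dz ∧ dw + (3*w + 2*x + 3*z) dy ∧ dz ∧ dw

For a 2-form omega = sum_{i<j} g_{ij} dx_i ∧ dx_j, the exterior derivative is
  d(omega) = sum_{i<j} d(g_{ij}) ∧ dx_i ∧ dx_j = sum_{i<j, k} (∂g_{ij}/∂x_k) dx_k ∧ dx_i ∧ dx_j.
Expand each term, using dx_k ∧ dx_i ∧ dx_j = sgn(permutation) dx_{(a)} ∧ dx_{(b)} ∧ dx_{(c)} with (a < b < c) sorted:
  d(z^2) includes (∂/∂z)(z^2) dz = (2*z) dz, which multiplied by dx ∧ dy gives (2*z) dx ∧ dy ∧ dz
  d(3*w*(x + z)) includes (∂/∂z)(3*w*(x + z)) dz = (3*w) dz, which multiplied by dx ∧ dw gives (-3*w) dx ∧ dz ∧ dw
  d(2*w*x + 3*w*z + 2*x*y) includes (∂/∂x)(2*w*x + 3*w*z + 2*x*y) dx = (2*w + 2*y) dx, which multiplied by dy ∧ dz gives (2*w + 2*y) dx ∧ dy ∧ dz
  d(2*w*x + 3*w*z + 2*x*y) includes (∂/∂w)(2*w*x + 3*w*z + 2*x*y) dw = (2*x + 3*z) dw, which multiplied by dy ∧ dz gives (2*x + 3*z) dy ∧ dz ∧ dw
  d(-3*w*z) includes (∂/∂z)(-3*w*z) dz = (-3*w) dz, which multiplied by dy ∧ dw gives (3*w) dy ∧ dz ∧ dw
  d(-3*x^2) includes (∂/∂x)(-3*x^2) dx = (-6*x) dx, which multiplied by dz ∧ dw gives (-6*x) dx ∧ dz ∧ dw
Collecting like 3-forms: d(omega) = (2*w + 2*y + 2*z) dx ∧ dy ∧ dz + (-3*w - 6*x) dx ∧ dz ∧ dw + (3*w + 2*x + 3*z) dy ∧ dz ∧ dw.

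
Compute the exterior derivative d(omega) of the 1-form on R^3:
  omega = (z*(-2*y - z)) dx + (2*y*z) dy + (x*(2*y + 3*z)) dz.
d(omega) = (2*z) dx ∧ dy + (4*y + 5*z) dx ∧ dz + (2*x - 2*y) dy ∧ dz

For a 1-form omega = sum_i f_i dx_i, the exterior derivative is
  d(omega) = sum_{i < j} (∂f_j/∂x_i - ∂f_i/∂x_j) dx_i ∧ dx_j.
  coefficient of dx ∧ dy: ∂f_2/∂x - ∂f_1/∂y = ∂(2*y*z)/∂x - ∂(z*(-2*y - z))/∂y = 2*z
  coefficient of dx ∧ dz: ∂f_3/∂x - ∂f_1/∂z = ∂(x*(2*y + 3*z))/∂x - ∂(z*(-2*y - z))/∂z = 4*y + 5*z
  coefficient of dy ∧ dz: ∂f_3/∂y - ∂f_2/∂z = ∂(x*(2*y + 3*z))/∂y - ∂(2*y*z)/∂z = 2*x - 2*y
Assembling: d(omega) = (2*z) dx ∧ dy + (4*y + 5*z) dx ∧ dz + (2*x - 2*y) dy ∧ dz.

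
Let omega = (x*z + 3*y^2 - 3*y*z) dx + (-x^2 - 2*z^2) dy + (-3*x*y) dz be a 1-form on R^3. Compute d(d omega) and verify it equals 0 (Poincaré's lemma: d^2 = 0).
d(d omega) = 0

Step 1: d omega = sum_{i<j} (∂f_j/∂x_i - ∂f_i/∂x_j) dx_i ∧ dx_j:
  coeff of dx ∧ dy: -2*x - 6*y + 3*z
  coeff of dx ∧ dz: -x
  coeff of dy ∧ dz: -3*x + 4*z
Step 2: Apply d again to each 2-form coefficient. The only possible 3-form in R^3 is dx ∧ dy ∧ dz, with coefficient
  ∂(coeff of dy∧dz)/∂x - ∂(coeff of dx∧dz)/∂y + ∂(coeff of dx∧dy)/∂z
  = ∂/∂x (-3*x + 4*z) - ∂/∂y (-x) + ∂/∂z (-2*x - 6*y + 3*z).
Each of these terms simplifies to sums of mixed partials that cancel in pairs. The result is 0 (by equality of mixed partials for smooth functions — Schwarz / Clairaut).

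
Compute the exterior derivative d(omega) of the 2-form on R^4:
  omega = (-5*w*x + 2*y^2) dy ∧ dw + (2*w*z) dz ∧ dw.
d(omega) = (-5*w) dx ∧ dy ∧ dw

For a 2-form omega = sum_{i<j} g_{ij} dx_i ∧ dx_j, the exterior derivative is
  d(omega) = sum_{i<j} d(g_{ij}) ∧ dx_i ∧ dx_j = sum_{i<j, k} (∂g_{ij}/∂x_k) dx_k ∧ dx_i ∧ dx_j.
Expand each term, using dx_k ∧ dx_i ∧ dx_j = sgn(permutation) dx_{(a)} ∧ dx_{(b)} ∧ dx_{(c)} with (a < b < c) sorted:
  d(-5*w*x + 2*y^2) includes (∂/∂x)(-5*w*x + 2*y^2) dx = (-5*w) dx, which multiplied by dy ∧ dw gives (-5*w) dx ∧ dy ∧ dw
Collecting like 3-forms: d(omega) = (-5*w) dx ∧ dy ∧ dw.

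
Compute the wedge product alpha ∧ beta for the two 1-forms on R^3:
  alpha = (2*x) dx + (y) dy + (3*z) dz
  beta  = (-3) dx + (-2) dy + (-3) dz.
alpha ∧ beta = (-4*x + 3*y) dx ∧ dy + (-6*x + 9*z) dx ∧ dz + (-3*y + 6*z) dy ∧ dz

Distribute the wedge, using dx_i ∧ dx_j = -dx_j ∧ dx_i and dx_i ∧ dx_i = 0. For each pair (i, j) with i < j, the coefficient of dx_i ∧ dx_j in alpha ∧ beta is (alpha_i * beta_j - alpha_j * beta_i). Collecting: alpha ∧ beta = (-4*x + 3*y) dx ∧ dy + (-6*x + 9*z) dx ∧ dz + (-3*y + 6*z) dy ∧ dz.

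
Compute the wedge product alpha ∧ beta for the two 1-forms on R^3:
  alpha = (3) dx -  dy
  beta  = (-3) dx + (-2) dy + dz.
alpha ∧ beta = (-9) dx ∧ dy + (3) dx ∧ dz + (-1) dy ∧ dz

Distribute the wedge, using dx_i ∧ dx_j = -dx_j ∧ dx_i and dx_i ∧ dx_i = 0. For each pair (i, j) with i < j, the coefficient of dx_i ∧ dx_j in alpha ∧ beta is (alpha_i * beta_j - alpha_j * beta_i). Collecting: alpha ∧ beta = (-9) dx ∧ dy + (3) dx ∧ dz + (-1) dy ∧ dz.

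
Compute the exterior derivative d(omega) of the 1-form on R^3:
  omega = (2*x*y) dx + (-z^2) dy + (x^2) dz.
d(omega) = (-2*x) dx ∧ dy + (2*x) dx ∧ dz + (2*z) dy ∧ dz

For a 1-form omega = sum_i f_i dx_i, the exterior derivative is
  d(omega) = sum_{i < j} (∂f_j/∂x_i - ∂f_i/∂x_j) dx_i ∧ dx_j.
  coefficient of dx ∧ dy: ∂f_2/∂x - ∂f_1/∂y = ∂(-z^2)/∂x - ∂(2*x*y)/∂y = -2*x
  coefficient of dx ∧ dz: ∂f_3/∂x - ∂f_1/∂z = ∂(x^2)/∂x - ∂(2*x*y)/∂z = 2*x
  coefficient of dy ∧ dz: ∂f_3/∂y - ∂f_2/∂z = ∂(x^2)/∂y - ∂(-z^2)/∂z = 2*z
Assembling: d(omega) = (-2*x) dx ∧ dy + (2*x) dx ∧ dz + (2*z) dy ∧ dz.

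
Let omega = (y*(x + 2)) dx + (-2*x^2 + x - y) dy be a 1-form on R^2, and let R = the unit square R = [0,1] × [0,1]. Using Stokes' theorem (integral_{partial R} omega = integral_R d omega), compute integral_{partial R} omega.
integral_(partial R) omega = -7/2

Stokes: integral_partial_R omega = integral_R d omega with d omega = (∂Q/∂x - ∂P/∂y) dx ∧ dy.
  ∂Q/∂x = 1 - 4*x
  ∂P/∂y = x + 2
  integrand = ∂Q/∂x - ∂P/∂y = -5*x - 1.
Integrating over R: integral_0^1 integral_0^1 (-5*x - 1) dx dy = -7/2.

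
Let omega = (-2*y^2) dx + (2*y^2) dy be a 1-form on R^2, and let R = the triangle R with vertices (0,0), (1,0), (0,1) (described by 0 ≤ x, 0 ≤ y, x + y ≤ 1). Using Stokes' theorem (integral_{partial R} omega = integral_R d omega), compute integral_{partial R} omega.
integral_(partial R) omega = 2/3

Stokes: integral_partial_R omega = integral_R d omega with d omega = (∂Q/∂x - ∂P/∂y) dx ∧ dy.
  ∂Q/∂x = 0
  ∂P/∂y = -4*y
  integrand = ∂Q/∂x - ∂P/∂y = 4*y.
Integrating over R: integral_0^1 integral_0^{1-x} (4*y) dy dx = 2/3.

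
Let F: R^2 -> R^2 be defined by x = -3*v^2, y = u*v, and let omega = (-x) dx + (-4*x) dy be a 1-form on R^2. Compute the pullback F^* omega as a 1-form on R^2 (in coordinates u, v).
F^* omega = (12*v^3) du + (v^2*(12*u - 18*v)) dv

Using F^*(f dg) = (f ∘ F) d(g ∘ F), substitute each coordinate x_i by F_i(u, v) in f_i, and replace dx_i by d F_i = (∂F_i/∂u) du + (∂F_i/∂v) dv.
  For the x component: f_1(F) = 3*v^2; d F_1 = (0) du + (-6*v) dv
  For the y component: f_2(F) = 12*v^2; d F_2 = (v) du + (u) dv
Combining and collecting du, dv coefficients:
  coeff of du: 12*v^3
  coeff of dv: v^2*(12*u - 18*v)
F^* omega = (12*v^3) du + (v^2*(12*u - 18*v)) dv.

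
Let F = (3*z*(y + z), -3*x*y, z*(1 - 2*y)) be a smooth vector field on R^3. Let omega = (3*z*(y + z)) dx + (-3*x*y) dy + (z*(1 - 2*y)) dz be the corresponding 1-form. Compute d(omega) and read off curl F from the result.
d(omega) = (-2*z) dy ∧ dz + (3*y + 6*z) dz ∧ dx + (-3*y - 3*z) dx ∧ dy; curl F = (-2*z, 3*y + 6*z, -3*y - 3*z)

d omega = sum_{i<j} (∂f_j/∂x_i - ∂f_i/∂x_j) dx_i ∧ dx_j. Under the identification (dy ∧ dz, dz ∧ dx, dx ∧ dy) ↔ (e_x, e_y, e_z), the coefficients are exactly the components of curl F. Compute:
  ∂R/∂y - ∂Q/∂z = (-2*z) - (0) = -2*z
  ∂P/∂z - ∂R/∂x = (3*y + 6*z) - (0) = 3*y + 6*z
  ∂Q/∂x - ∂P/∂y = (-3*y) - (3*z) = -3*y - 3*z.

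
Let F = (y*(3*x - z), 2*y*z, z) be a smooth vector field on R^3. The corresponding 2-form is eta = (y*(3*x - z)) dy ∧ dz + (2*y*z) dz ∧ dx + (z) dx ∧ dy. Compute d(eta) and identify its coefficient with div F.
d(eta) = (3*y + 2*z + 1) dx ∧ dy ∧ dz; div F = 3*y + 2*z + 1

For a 2-form in R^3 of the form above, applying d gives a 3-form with coefficient ∂P/∂x + ∂Q/∂y + ∂R/∂z:
  ∂P/∂x = 3*y
  ∂Q/∂y = 2*z
  ∂R/∂z = 1
Sum = 3*y + 2*z + 1, which is exactly div F.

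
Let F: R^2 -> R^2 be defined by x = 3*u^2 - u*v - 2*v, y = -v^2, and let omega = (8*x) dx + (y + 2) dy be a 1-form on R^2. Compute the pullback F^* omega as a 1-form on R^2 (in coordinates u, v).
F^* omega = (144*u^3 - 72*u^2*v + 8*u*v^2 - 96*u*v + 16*v^2) du + (-24*u^3 + 8*u^2*v - 48*u^2 + 32*u*v + 2*v^3 + 28*v) dv

Using F^*(f dg) = (f ∘ F) d(g ∘ F), substitute each coordinate x_i by F_i(u, v) in f_i, and replace dx_i by d F_i = (∂F_i/∂u) du + (∂F_i/∂v) dv.
  For the x component: f_1(F) = 24*u^2 - 8*u*v - 16*v; d F_1 = (6*u - v) du + (-u - 2) dv
  For the y component: f_2(F) = 2 - v^2; d F_2 = (0) du + (-2*v) dv
Combining and collecting du, dv coefficients:
  coeff of du: 144*u^3 - 72*u^2*v + 8*u*v^2 - 96*u*v + 16*v^2
  coeff of dv: -24*u^3 + 8*u^2*v - 48*u^2 + 32*u*v + 2*v^3 + 28*v
F^* omega = (144*u^3 - 72*u^2*v + 8*u*v^2 - 96*u*v + 16*v^2) du + (-24*u^3 + 8*u^2*v - 48*u^2 + 32*u*v + 2*v^3 + 28*v) dv.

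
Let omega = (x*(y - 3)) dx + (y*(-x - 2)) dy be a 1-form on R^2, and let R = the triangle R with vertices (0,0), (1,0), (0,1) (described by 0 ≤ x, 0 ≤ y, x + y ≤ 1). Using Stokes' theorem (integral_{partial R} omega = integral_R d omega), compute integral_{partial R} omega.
integral_(partial R) omega = -1/3

Stokes: integral_partial_R omega = integral_R d omega with d omega = (∂Q/∂x - ∂P/∂y) dx ∧ dy.
  ∂Q/∂x = -y
  ∂P/∂y = x
  integrand = ∂Q/∂x - ∂P/∂y = -x - y.
Integrating over R: integral_0^1 integral_0^{1-x} (-x - y) dy dx = -1/3.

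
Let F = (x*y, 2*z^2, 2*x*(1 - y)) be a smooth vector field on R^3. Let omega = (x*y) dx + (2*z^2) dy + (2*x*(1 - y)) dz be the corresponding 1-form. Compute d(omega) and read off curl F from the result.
d(omega) = (-2*x - 4*z) dy ∧ dz + (2*y - 2) dz ∧ dx + (-x) dx ∧ dy; curl F = (-2*x - 4*z, 2*y - 2, -x)

d omega = sum_{i<j} (∂f_j/∂x_i - ∂f_i/∂x_j) dx_i ∧ dx_j. Under the identification (dy ∧ dz, dz ∧ dx, dx ∧ dy) ↔ (e_x, e_y, e_z), the coefficients are exactly the components of curl F. Compute:
  ∂R/∂y - ∂Q/∂z = (-2*x) - (4*z) = -2*x - 4*z
  ∂P/∂z - ∂R/∂x = (0) - (2 - 2*y) = 2*y - 2
  ∂Q/∂x - ∂P/∂y = (0) - (x) = -x.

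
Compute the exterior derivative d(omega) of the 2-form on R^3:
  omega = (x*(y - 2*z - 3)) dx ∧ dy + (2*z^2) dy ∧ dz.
d(omega) = (-2*x) dx ∧ dy ∧ dz

For a 2-form omega = sum_{i<j} g_{ij} dx_i ∧ dx_j, the exterior derivative is
  d(omega) = sum_{i<j} d(g_{ij}) ∧ dx_i ∧ dx_j = sum_{i<j, k} (∂g_{ij}/∂x_k) dx_k ∧ dx_i ∧ dx_j.
Expand each term, using dx_k ∧ dx_i ∧ dx_j = sgn(permutation) dx_{(a)} ∧ dx_{(b)} ∧ dx_{(c)} with (a < b < c) sorted:
  d(x*(y - 2*z - 3)) includes (∂/∂z)(x*(y - 2*z - 3)) dz = (-2*x) dz, which multiplied by dx ∧ dy gives (-2*x) dx ∧ dy ∧ dz
Collecting like 3-forms: d(omega) = (-2*x) dx ∧ dy ∧ dz.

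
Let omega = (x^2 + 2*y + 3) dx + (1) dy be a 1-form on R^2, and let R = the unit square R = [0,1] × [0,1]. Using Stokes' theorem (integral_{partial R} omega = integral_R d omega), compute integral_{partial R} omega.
integral_(partial R) omega = -2

Stokes: integral_partial_R omega = integral_R d omega with d omega = (∂Q/∂x - ∂P/∂y) dx ∧ dy.
  ∂Q/∂x = 0
  ∂P/∂y = 2
  integrand = ∂Q/∂x - ∂P/∂y = -2.
Integrating over R: integral_0^1 integral_0^1 (-2) dx dy = -2.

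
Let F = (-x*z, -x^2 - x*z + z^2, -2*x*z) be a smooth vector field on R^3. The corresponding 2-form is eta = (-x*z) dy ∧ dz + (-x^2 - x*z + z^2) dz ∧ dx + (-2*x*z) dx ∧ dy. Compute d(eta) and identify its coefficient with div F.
d(eta) = (-2*x - z) dx ∧ dy ∧ dz; div F = -2*x - z

For a 2-form in R^3 of the form above, applying d gives a 3-form with coefficient ∂P/∂x + ∂Q/∂y + ∂R/∂z:
  ∂P/∂x = -z
  ∂Q/∂y = 0
  ∂R/∂z = -2*x
Sum = -2*x - z, which is exactly div F.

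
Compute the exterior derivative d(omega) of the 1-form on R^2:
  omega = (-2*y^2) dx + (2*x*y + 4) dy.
d(omega) = (6*y) dx ∧ dy

For a 1-form omega = sum_i f_i dx_i, the exterior derivative is
  d(omega) = sum_{i < j} (∂f_j/∂x_i - ∂f_i/∂x_j) dx_i ∧ dx_j.
  coefficient of dx ∧ dy: ∂f_2/∂x - ∂f_1/∂y = ∂(2*x*y + 4)/∂x - ∂(-2*y^2)/∂y = 6*y
Assembling: d(omega) = (6*y) dx ∧ dy.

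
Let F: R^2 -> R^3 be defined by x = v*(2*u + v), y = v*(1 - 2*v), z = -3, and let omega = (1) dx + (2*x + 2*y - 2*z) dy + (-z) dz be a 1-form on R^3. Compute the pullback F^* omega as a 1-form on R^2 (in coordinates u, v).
F^* omega = (2*v) du + (-16*u*v^2 + 4*u*v + 2*u + 8*v^3 - 10*v^2 - 20*v + 6) dv

Using F^*(f dg) = (f ∘ F) d(g ∘ F), substitute each coordinate x_i by F_i(u, v) in f_i, and replace dx_i by d F_i = (∂F_i/∂u) du + (∂F_i/∂v) dv.
  For the x component: f_1(F) = 1; d F_1 = (2*v) du + (2*u + 2*v) dv
  For the y component: f_2(F) = 4*u*v - 2*v^2 + 2*v + 6; d F_2 = (0) du + (1 - 4*v) dv
  For the z component: f_3(F) = 3; d F_3 = (0) du + (0) dv
Combining and collecting du, dv coefficients:
  coeff of du: 2*v
  coeff of dv: -16*u*v^2 + 4*u*v + 2*u + 8*v^3 - 10*v^2 - 20*v + 6
F^* omega = (2*v) du + (-16*u*v^2 + 4*u*v + 2*u + 8*v^3 - 10*v^2 - 20*v + 6) dv.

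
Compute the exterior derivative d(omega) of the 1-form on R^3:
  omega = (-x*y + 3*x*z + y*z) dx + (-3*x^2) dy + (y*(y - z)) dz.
d(omega) = (-5*x - z) dx ∧ dy + (-3*x - y) dx ∧ dz + (2*y - z) dy ∧ dz

For a 1-form omega = sum_i f_i dx_i, the exterior derivative is
  d(omega) = sum_{i < j} (∂f_j/∂x_i - ∂f_i/∂x_j) dx_i ∧ dx_j.
  coefficient of dx ∧ dy: ∂f_2/∂x - ∂f_1/∂y = ∂(-3*x^2)/∂x - ∂(-x*y + 3*x*z + y*z)/∂y = -5*x - z
  coefficient of dx ∧ dz: ∂f_3/∂x - ∂f_1/∂z = ∂(y*(y - z))/∂x - ∂(-x*y + 3*x*z + y*z)/∂z = -3*x - y
  coefficient of dy ∧ dz: ∂f_3/∂y - ∂f_2/∂z = ∂(y*(y - z))/∂y - ∂(-3*x^2)/∂z = 2*y - z
Assembling: d(omega) = (-5*x - z) dx ∧ dy + (-3*x - y) dx ∧ dz + (2*y - z) dy ∧ dz.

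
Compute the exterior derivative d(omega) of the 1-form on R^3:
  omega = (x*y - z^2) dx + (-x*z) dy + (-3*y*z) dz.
d(omega) = (-x - z) dx ∧ dy + (2*z) dx ∧ dz + (x - 3*z) dy ∧ dz

For a 1-form omega = sum_i f_i dx_i, the exterior derivative is
  d(omega) = sum_{i < j} (∂f_j/∂x_i - ∂f_i/∂x_j) dx_i ∧ dx_j.
  coefficient of dx ∧ dy: ∂f_2/∂x - ∂f_1/∂y = ∂(-x*z)/∂x - ∂(x*y - z^2)/∂y = -x - z
  coefficient of dx ∧ dz: ∂f_3/∂x - ∂f_1/∂z = ∂(-3*y*z)/∂x - ∂(x*y - z^2)/∂z = 2*z
  coefficient of dy ∧ dz: ∂f_3/∂y - ∂f_2/∂z = ∂(-3*y*z)/∂y - ∂(-x*z)/∂z = x - 3*z
Assembling: d(omega) = (-x - z) dx ∧ dy + (2*z) dx ∧ dz + (x - 3*z) dy ∧ dz.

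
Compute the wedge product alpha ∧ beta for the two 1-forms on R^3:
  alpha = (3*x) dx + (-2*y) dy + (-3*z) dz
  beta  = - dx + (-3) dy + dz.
alpha ∧ beta = (-9*x - 2*y) dx ∧ dy + (3*x - 3*z) dx ∧ dz + (-2*y - 9*z) dy ∧ dz

Distribute the wedge, using dx_i ∧ dx_j = -dx_j ∧ dx_i and dx_i ∧ dx_i = 0. For each pair (i, j) with i < j, the coefficient of dx_i ∧ dx_j in alpha ∧ beta is (alpha_i * beta_j - alpha_j * beta_i). Collecting: alpha ∧ beta = (-9*x - 2*y) dx ∧ dy + (3*x - 3*z) dx ∧ dz + (-2*y - 9*z) dy ∧ dz.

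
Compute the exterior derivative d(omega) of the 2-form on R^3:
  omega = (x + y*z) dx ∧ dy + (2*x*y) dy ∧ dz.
d(omega) = (3*y) dx ∧ dy ∧ dz

For a 2-form omega = sum_{i<j} g_{ij} dx_i ∧ dx_j, the exterior derivative is
  d(omega) = sum_{i<j} d(g_{ij}) ∧ dx_i ∧ dx_j = sum_{i<j, k} (∂g_{ij}/∂x_k) dx_k ∧ dx_i ∧ dx_j.
Expand each term, using dx_k ∧ dx_i ∧ dx_j = sgn(permutation) dx_{(a)} ∧ dx_{(b)} ∧ dx_{(c)} with (a < b < c) sorted:
  d(x + y*z) includes (∂/∂z)(x + y*z) dz = (y) dz, which multiplied by dx ∧ dy gives (y) dx ∧ dy ∧ dz
  d(2*x*y) includes (∂/∂x)(2*x*y) dx = (2*y) dx, which multiplied by dy ∧ dz gives (2*y) dx ∧ dy ∧ dz
Collecting like 3-forms: d(omega) = (3*y) dx ∧ dy ∧ dz.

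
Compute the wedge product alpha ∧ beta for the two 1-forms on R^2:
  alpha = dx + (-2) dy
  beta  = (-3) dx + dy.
alpha ∧ beta = (-5) dx ∧ dy

Distribute the wedge, using dx_i ∧ dx_j = -dx_j ∧ dx_i and dx_i ∧ dx_i = 0. For each pair (i, j) with i < j, the coefficient of dx_i ∧ dx_j in alpha ∧ beta is (alpha_i * beta_j - alpha_j * beta_i). Collecting: alpha ∧ beta = (-5) dx ∧ dy.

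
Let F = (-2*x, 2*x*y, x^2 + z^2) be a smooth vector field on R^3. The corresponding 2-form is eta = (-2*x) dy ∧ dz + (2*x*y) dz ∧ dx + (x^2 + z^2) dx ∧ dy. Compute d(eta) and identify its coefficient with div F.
d(eta) = (2*x + 2*z - 2) dx ∧ dy ∧ dz; div F = 2*x + 2*z - 2

For a 2-form in R^3 of the form above, applying d gives a 3-form with coefficient ∂P/∂x + ∂Q/∂y + ∂R/∂z:
  ∂P/∂x = -2
  ∂Q/∂y = 2*x
  ∂R/∂z = 2*z
Sum = 2*x + 2*z - 2, which is exactly div F.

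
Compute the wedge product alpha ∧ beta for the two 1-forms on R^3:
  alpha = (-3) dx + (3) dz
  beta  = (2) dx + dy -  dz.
alpha ∧ beta = (-3) dx ∧ dy + (-3) dx ∧ dz + (-3) dy ∧ dz

Distribute the wedge, using dx_i ∧ dx_j = -dx_j ∧ dx_i and dx_i ∧ dx_i = 0. For each pair (i, j) with i < j, the coefficient of dx_i ∧ dx_j in alpha ∧ beta is (alpha_i * beta_j - alpha_j * beta_i). Collecting: alpha ∧ beta = (-3) dx ∧ dy + (-3) dx ∧ dz + (-3) dy ∧ dz.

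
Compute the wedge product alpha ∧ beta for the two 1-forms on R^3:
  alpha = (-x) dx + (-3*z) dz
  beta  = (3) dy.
alpha ∧ beta = (-3*x) dx ∧ dy + (9*z) dy ∧ dz

Distribute the wedge, using dx_i ∧ dx_j = -dx_j ∧ dx_i and dx_i ∧ dx_i = 0. For each pair (i, j) with i < j, the coefficient of dx_i ∧ dx_j in alpha ∧ beta is (alpha_i * beta_j - alpha_j * beta_i). Collecting: alpha ∧ beta = (-3*x) dx ∧ dy + (9*z) dy ∧ dz.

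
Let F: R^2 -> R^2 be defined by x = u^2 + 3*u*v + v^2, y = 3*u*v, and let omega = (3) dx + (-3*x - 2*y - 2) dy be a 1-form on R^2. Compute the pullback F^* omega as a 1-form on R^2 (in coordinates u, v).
F^* omega = (-9*u^2*v - 45*u*v^2 + 6*u - 9*v^3 + 3*v) du + (-9*u^3 - 45*u^2*v - 9*u*v^2 + 3*u + 6*v) dv

Using F^*(f dg) = (f ∘ F) d(g ∘ F), substitute each coordinate x_i by F_i(u, v) in f_i, and replace dx_i by d F_i = (∂F_i/∂u) du + (∂F_i/∂v) dv.
  For the x component: f_1(F) = 3; d F_1 = (2*u + 3*v) du + (3*u + 2*v) dv
  For the y component: f_2(F) = -3*u^2 - 15*u*v - 3*v^2 - 2; d F_2 = (3*v) du + (3*u) dv
Combining and collecting du, dv coefficients:
  coeff of du: -9*u^2*v - 45*u*v^2 + 6*u - 9*v^3 + 3*v
  coeff of dv: -9*u^3 - 45*u^2*v - 9*u*v^2 + 3*u + 6*v
F^* omega = (-9*u^2*v - 45*u*v^2 + 6*u - 9*v^3 + 3*v) du + (-9*u^3 - 45*u^2*v - 9*u*v^2 + 3*u + 6*v) dv.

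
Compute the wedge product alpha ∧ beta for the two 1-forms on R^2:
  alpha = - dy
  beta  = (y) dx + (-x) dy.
alpha ∧ beta = (y) dx ∧ dy

Distribute the wedge, using dx_i ∧ dx_j = -dx_j ∧ dx_i and dx_i ∧ dx_i = 0. For each pair (i, j) with i < j, the coefficient of dx_i ∧ dx_j in alpha ∧ beta is (alpha_i * beta_j - alpha_j * beta_i). Collecting: alpha ∧ beta = (y) dx ∧ dy.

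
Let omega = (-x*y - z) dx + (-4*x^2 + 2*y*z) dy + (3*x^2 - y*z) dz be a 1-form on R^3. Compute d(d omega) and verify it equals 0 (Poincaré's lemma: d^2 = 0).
d(d omega) = 0

Step 1: d omega = sum_{i<j} (∂f_j/∂x_i - ∂f_i/∂x_j) dx_i ∧ dx_j:
  coeff of dx ∧ dy: -7*x
  coeff of dx ∧ dz: 6*x + 1
  coeff of dy ∧ dz: -2*y - z
Step 2: Apply d again to each 2-form coefficient. The only possible 3-form in R^3 is dx ∧ dy ∧ dz, with coefficient
  ∂(coeff of dy∧dz)/∂x - ∂(coeff of dx∧dz)/∂y + ∂(coeff of dx∧dy)/∂z
  = ∂/∂x (-2*y - z) - ∂/∂y (6*x + 1) + ∂/∂z (-7*x).
Each of these terms simplifies to sums of mixed partials that cancel in pairs. The result is 0 (by equality of mixed partials for smooth functions — Schwarz / Clairaut).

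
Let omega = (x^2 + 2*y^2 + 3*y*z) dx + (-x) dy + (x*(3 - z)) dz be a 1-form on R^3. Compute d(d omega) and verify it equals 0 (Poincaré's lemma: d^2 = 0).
d(d omega) = 0

Step 1: d omega = sum_{i<j} (∂f_j/∂x_i - ∂f_i/∂x_j) dx_i ∧ dx_j:
  coeff of dx ∧ dy: -4*y - 3*z - 1
  coeff of dx ∧ dz: -3*y - z + 3
  coeff of dy ∧ dz: 0
Step 2: Apply d again to each 2-form coefficient. The only possible 3-form in R^3 is dx ∧ dy ∧ dz, with coefficient
  ∂(coeff of dy∧dz)/∂x - ∂(coeff of dx∧dz)/∂y + ∂(coeff of dx∧dy)/∂z
  = ∂/∂x (0) - ∂/∂y (-3*y - z + 3) + ∂/∂z (-4*y - 3*z - 1).
Each of these terms simplifies to sums of mixed partials that cancel in pairs. The result is 0 (by equality of mixed partials for smooth functions — Schwarz / Clairaut).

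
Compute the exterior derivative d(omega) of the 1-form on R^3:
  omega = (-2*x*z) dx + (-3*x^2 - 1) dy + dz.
d(omega) = (-6*x) dx ∧ dy + (2*x) dx ∧ dz

For a 1-form omega = sum_i f_i dx_i, the exterior derivative is
  d(omega) = sum_{i < j} (∂f_j/∂x_i - ∂f_i/∂x_j) dx_i ∧ dx_j.
  coefficient of dx ∧ dy: ∂f_2/∂x - ∂f_1/∂y = ∂(-3*x^2 - 1)/∂x - ∂(-2*x*z)/∂y = -6*x
  coefficient of dx ∧ dz: ∂f_3/∂x - ∂f_1/∂z = ∂(1)/∂x - ∂(-2*x*z)/∂z = 2*x
Assembling: d(omega) = (-6*x) dx ∧ dy + (2*x) dx ∧ dz.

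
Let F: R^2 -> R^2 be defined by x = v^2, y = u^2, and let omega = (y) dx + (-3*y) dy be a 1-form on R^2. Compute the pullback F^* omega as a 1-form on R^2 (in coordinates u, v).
F^* omega = (-6*u^3) du + (2*u^2*v) dv

Using F^*(f dg) = (f ∘ F) d(g ∘ F), substitute each coordinate x_i by F_i(u, v) in f_i, and replace dx_i by d F_i = (∂F_i/∂u) du + (∂F_i/∂v) dv.
  For the x component: f_1(F) = u^2; d F_1 = (0) du + (2*v) dv
  For the y component: f_2(F) = -3*u^2; d F_2 = (2*u) du + (0) dv
Combining and collecting du, dv coefficients:
  coeff of du: -6*u^3
  coeff of dv: 2*u^2*v
F^* omega = (-6*u^3) du + (2*u^2*v) dv.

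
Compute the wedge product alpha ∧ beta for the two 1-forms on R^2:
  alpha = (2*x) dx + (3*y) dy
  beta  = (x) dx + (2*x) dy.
alpha ∧ beta = (x*(4*x - 3*y)) dx ∧ dy

Distribute the wedge, using dx_i ∧ dx_j = -dx_j ∧ dx_i and dx_i ∧ dx_i = 0. For each pair (i, j) with i < j, the coefficient of dx_i ∧ dx_j in alpha ∧ beta is (alpha_i * beta_j - alpha_j * beta_i). Collecting: alpha ∧ beta = (x*(4*x - 3*y)) dx ∧ dy.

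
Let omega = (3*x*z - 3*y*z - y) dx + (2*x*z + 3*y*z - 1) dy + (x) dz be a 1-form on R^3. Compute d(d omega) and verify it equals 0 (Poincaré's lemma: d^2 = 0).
d(d omega) = 0

Step 1: d omega = sum_{i<j} (∂f_j/∂x_i - ∂f_i/∂x_j) dx_i ∧ dx_j:
  coeff of dx ∧ dy: 5*z + 1
  coeff of dx ∧ dz: -3*x + 3*y + 1
  coeff of dy ∧ dz: -2*x - 3*y
Step 2: Apply d again to each 2-form coefficient. The only possible 3-form in R^3 is dx ∧ dy ∧ dz, with coefficient
  ∂(coeff of dy∧dz)/∂x - ∂(coeff of dx∧dz)/∂y + ∂(coeff of dx∧dy)/∂z
  = ∂/∂x (-2*x - 3*y) - ∂/∂y (-3*x + 3*y + 1) + ∂/∂z (5*z + 1).
Each of these terms simplifies to sums of mixed partials that cancel in pairs. The result is 0 (by equality of mixed partials for smooth functions — Schwarz / Clairaut).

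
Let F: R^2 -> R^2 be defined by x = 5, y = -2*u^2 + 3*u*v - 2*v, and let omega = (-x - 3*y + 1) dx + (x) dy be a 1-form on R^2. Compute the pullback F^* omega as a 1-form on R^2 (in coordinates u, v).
F^* omega = (-20*u + 15*v) du + (15*u - 10) dv

Using F^*(f dg) = (f ∘ F) d(g ∘ F), substitute each coordinate x_i by F_i(u, v) in f_i, and replace dx_i by d F_i = (∂F_i/∂u) du + (∂F_i/∂v) dv.
  For the x component: f_1(F) = 6*u^2 - 9*u*v + 6*v - 4; d F_1 = (0) du + (0) dv
  For the y component: f_2(F) = 5; d F_2 = (-4*u + 3*v) du + (3*u - 2) dv
Combining and collecting du, dv coefficients:
  coeff of du: -20*u + 15*v
  coeff of dv: 15*u - 10
F^* omega = (-20*u + 15*v) du + (15*u - 10) dv.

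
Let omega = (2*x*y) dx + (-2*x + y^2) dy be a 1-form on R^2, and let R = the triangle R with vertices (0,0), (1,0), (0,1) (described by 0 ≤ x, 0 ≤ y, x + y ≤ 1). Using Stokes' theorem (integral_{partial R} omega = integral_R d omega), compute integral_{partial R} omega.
integral_(partial R) omega = -4/3

Stokes: integral_partial_R omega = integral_R d omega with d omega = (∂Q/∂x - ∂P/∂y) dx ∧ dy.
  ∂Q/∂x = -2
  ∂P/∂y = 2*x
  integrand = ∂Q/∂x - ∂P/∂y = -2*x - 2.
Integrating over R: integral_0^1 integral_0^{1-x} (-2*x - 2) dy dx = -4/3.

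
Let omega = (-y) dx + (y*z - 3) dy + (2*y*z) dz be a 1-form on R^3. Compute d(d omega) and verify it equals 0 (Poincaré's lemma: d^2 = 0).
d(d omega) = 0

Step 1: d omega = sum_{i<j} (∂f_j/∂x_i - ∂f_i/∂x_j) dx_i ∧ dx_j:
  coeff of dx ∧ dy: 1
  coeff of dx ∧ dz: 0
  coeff of dy ∧ dz: -y + 2*z
Step 2: Apply d again to each 2-form coefficient. The only possible 3-form in R^3 is dx ∧ dy ∧ dz, with coefficient
  ∂(coeff of dy∧dz)/∂x - ∂(coeff of dx∧dz)/∂y + ∂(coeff of dx∧dy)/∂z
  = ∂/∂x (-y + 2*z) - ∂/∂y (0) + ∂/∂z (1).
Each of these terms simplifies to sums of mixed partials that cancel in pairs. The result is 0 (by equality of mixed partials for smooth functions — Schwarz / Clairaut).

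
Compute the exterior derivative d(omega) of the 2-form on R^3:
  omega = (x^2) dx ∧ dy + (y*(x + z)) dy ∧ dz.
d(omega) = (y) dx ∧ dy ∧ dz

For a 2-form omega = sum_{i<j} g_{ij} dx_i ∧ dx_j, the exterior derivative is
  d(omega) = sum_{i<j} d(g_{ij}) ∧ dx_i ∧ dx_j = sum_{i<j, k} (∂g_{ij}/∂x_k) dx_k ∧ dx_i ∧ dx_j.
Expand each term, using dx_k ∧ dx_i ∧ dx_j = sgn(permutation) dx_{(a)} ∧ dx_{(b)} ∧ dx_{(c)} with (a < b < c) sorted:
  d(y*(x + z)) includes (∂/∂x)(y*(x + z)) dx = (y) dx, which multiplied by dy ∧ dz gives (y) dx ∧ dy ∧ dz
Collecting like 3-forms: d(omega) = (y) dx ∧ dy ∧ dz.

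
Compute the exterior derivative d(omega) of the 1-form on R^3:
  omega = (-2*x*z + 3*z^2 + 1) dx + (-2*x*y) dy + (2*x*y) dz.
d(omega) = (-2*y) dx ∧ dy + (2*x + 2*y - 6*z) dx ∧ dz + (2*x) dy ∧ dz

For a 1-form omega = sum_i f_i dx_i, the exterior derivative is
  d(omega) = sum_{i < j} (∂f_j/∂x_i - ∂f_i/∂x_j) dx_i ∧ dx_j.
  coefficient of dx ∧ dy: ∂f_2/∂x - ∂f_1/∂y = ∂(-2*x*y)/∂x - ∂(-2*x*z + 3*z^2 + 1)/∂y = -2*y
  coefficient of dx ∧ dz: ∂f_3/∂x - ∂f_1/∂z = ∂(2*x*y)/∂x - ∂(-2*x*z + 3*z^2 + 1)/∂z = 2*x + 2*y - 6*z
  coefficient of dy ∧ dz: ∂f_3/∂y - ∂f_2/∂z = ∂(2*x*y)/∂y - ∂(-2*x*y)/∂z = 2*x
Assembling: d(omega) = (-2*y) dx ∧ dy + (2*x + 2*y - 6*z) dx ∧ dz + (2*x) dy ∧ dz.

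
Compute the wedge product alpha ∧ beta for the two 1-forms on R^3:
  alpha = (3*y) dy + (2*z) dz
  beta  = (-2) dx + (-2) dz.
alpha ∧ beta = (6*y) dx ∧ dy + (-6*y) dy ∧ dz + (4*z) dx ∧ dz

Distribute the wedge, using dx_i ∧ dx_j = -dx_j ∧ dx_i and dx_i ∧ dx_i = 0. For each pair (i, j) with i < j, the coefficient of dx_i ∧ dx_j in alpha ∧ beta is (alpha_i * beta_j - alpha_j * beta_i). Collecting: alpha ∧ beta = (6*y) dx ∧ dy + (-6*y) dy ∧ dz + (4*z) dx ∧ dz.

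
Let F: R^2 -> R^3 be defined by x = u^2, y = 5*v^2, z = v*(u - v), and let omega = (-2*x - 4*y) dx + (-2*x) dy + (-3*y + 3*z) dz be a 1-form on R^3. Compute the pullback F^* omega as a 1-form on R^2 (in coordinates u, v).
F^* omega = (-4*u^3 - 37*u*v^2 - 18*v^3) du + (v*(-17*u^2 - 24*u*v + 36*v^2)) dv

Using F^*(f dg) = (f ∘ F) d(g ∘ F), substitute each coordinate x_i by F_i(u, v) in f_i, and replace dx_i by d F_i = (∂F_i/∂u) du + (∂F_i/∂v) dv.
  For the x component: f_1(F) = -2*u^2 - 20*v^2; d F_1 = (2*u) du + (0) dv
  For the y component: f_2(F) = -2*u^2; d F_2 = (0) du + (10*v) dv
  For the z component: f_3(F) = 3*v*(u - 6*v); d F_3 = (v) du + (u - 2*v) dv
Combining and collecting du, dv coefficients:
  coeff of du: -4*u^3 - 37*u*v^2 - 18*v^3
  coeff of dv: v*(-17*u^2 - 24*u*v + 36*v^2)
F^* omega = (-4*u^3 - 37*u*v^2 - 18*v^3) du + (v*(-17*u^2 - 24*u*v + 36*v^2)) dv.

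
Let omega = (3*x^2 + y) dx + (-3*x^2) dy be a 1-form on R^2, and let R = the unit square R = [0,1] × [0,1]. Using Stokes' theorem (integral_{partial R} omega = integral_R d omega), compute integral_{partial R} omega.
integral_(partial R) omega = -4

Stokes: integral_partial_R omega = integral_R d omega with d omega = (∂Q/∂x - ∂P/∂y) dx ∧ dy.
  ∂Q/∂x = -6*x
  ∂P/∂y = 1
  integrand = ∂Q/∂x - ∂P/∂y = -6*x - 1.
Integrating over R: integral_0^1 integral_0^1 (-6*x - 1) dx dy = -4.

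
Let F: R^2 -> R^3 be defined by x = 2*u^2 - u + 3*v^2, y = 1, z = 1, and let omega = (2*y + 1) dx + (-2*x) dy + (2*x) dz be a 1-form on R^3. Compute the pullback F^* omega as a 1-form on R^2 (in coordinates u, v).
F^* omega = (12*u - 3) du + (18*v) dv

Using F^*(f dg) = (f ∘ F) d(g ∘ F), substitute each coordinate x_i by F_i(u, v) in f_i, and replace dx_i by d F_i = (∂F_i/∂u) du + (∂F_i/∂v) dv.
  For the x component: f_1(F) = 3; d F_1 = (4*u - 1) du + (6*v) dv
  For the y component: f_2(F) = -4*u^2 + 2*u - 6*v^2; d F_2 = (0) du + (0) dv
  For the z component: f_3(F) = 4*u^2 - 2*u + 6*v^2; d F_3 = (0) du + (0) dv
Combining and collecting du, dv coefficients:
  coeff of du: 12*u - 3
  coeff of dv: 18*v
F^* omega = (12*u - 3) du + (18*v) dv.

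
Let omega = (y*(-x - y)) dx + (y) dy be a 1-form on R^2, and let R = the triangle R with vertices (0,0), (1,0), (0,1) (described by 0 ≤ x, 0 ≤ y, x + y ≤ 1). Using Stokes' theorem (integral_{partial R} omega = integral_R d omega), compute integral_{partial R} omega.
integral_(partial R) omega = 1/2

Stokes: integral_partial_R omega = integral_R d omega with d omega = (∂Q/∂x - ∂P/∂y) dx ∧ dy.
  ∂Q/∂x = 0
  ∂P/∂y = -x - 2*y
  integrand = ∂Q/∂x - ∂P/∂y = x + 2*y.
Integrating over R: integral_0^1 integral_0^{1-x} (x + 2*y) dy dx = 1/2.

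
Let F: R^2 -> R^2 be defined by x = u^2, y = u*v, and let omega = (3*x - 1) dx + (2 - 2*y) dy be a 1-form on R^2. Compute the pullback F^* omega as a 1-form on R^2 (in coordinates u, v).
F^* omega = (6*u^3 - 2*u*v^2 - 2*u + 2*v) du + (2*u*(-u*v + 1)) dv

Using F^*(f dg) = (f ∘ F) d(g ∘ F), substitute each coordinate x_i by F_i(u, v) in f_i, and replace dx_i by d F_i = (∂F_i/∂u) du + (∂F_i/∂v) dv.
  For the x component: f_1(F) = 3*u^2 - 1; d F_1 = (2*u) du + (0) dv
  For the y component: f_2(F) = -2*u*v + 2; d F_2 = (v) du + (u) dv
Combining and collecting du, dv coefficients:
  coeff of du: 6*u^3 - 2*u*v^2 - 2*u + 2*v
  coeff of dv: 2*u*(-u*v + 1)
F^* omega = (6*u^3 - 2*u*v^2 - 2*u + 2*v) du + (2*u*(-u*v + 1)) dv.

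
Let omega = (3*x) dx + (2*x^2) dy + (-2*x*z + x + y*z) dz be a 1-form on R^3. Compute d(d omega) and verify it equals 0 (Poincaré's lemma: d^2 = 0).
d(d omega) = 0

Step 1: d omega = sum_{i<j} (∂f_j/∂x_i - ∂f_i/∂x_j) dx_i ∧ dx_j:
  coeff of dx ∧ dy: 4*x
  coeff of dx ∧ dz: 1 - 2*z
  coeff of dy ∧ dz: z
Step 2: Apply d again to each 2-form coefficient. The only possible 3-form in R^3 is dx ∧ dy ∧ dz, with coefficient
  ∂(coeff of dy∧dz)/∂x - ∂(coeff of dx∧dz)/∂y + ∂(coeff of dx∧dy)/∂z
  = ∂/∂x (z) - ∂/∂y (1 - 2*z) + ∂/∂z (4*x).
Each of these terms simplifies to sums of mixed partials that cancel in pairs. The result is 0 (by equality of mixed partials for smooth functions — Schwarz / Clairaut).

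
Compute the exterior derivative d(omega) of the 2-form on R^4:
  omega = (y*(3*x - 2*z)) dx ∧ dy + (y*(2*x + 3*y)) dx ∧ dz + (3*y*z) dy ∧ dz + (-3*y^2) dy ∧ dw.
d(omega) = (-2*x - 8*y) dx ∧ dy ∧ dz

For a 2-form omega = sum_{i<j} g_{ij} dx_i ∧ dx_j, the exterior derivative is
  d(omega) = sum_{i<j} d(g_{ij}) ∧ dx_i ∧ dx_j = sum_{i<j, k} (∂g_{ij}/∂x_k) dx_k ∧ dx_i ∧ dx_j.
Expand each term, using dx_k ∧ dx_i ∧ dx_j = sgn(permutation) dx_{(a)} ∧ dx_{(b)} ∧ dx_{(c)} with (a < b < c) sorted:
  d(y*(3*x - 2*z)) includes (∂/∂z)(y*(3*x - 2*z)) dz = (-2*y) dz, which multiplied by dx ∧ dy gives (-2*y) dx ∧ dy ∧ dz
  d(y*(2*x + 3*y)) includes (∂/∂y)(y*(2*x + 3*y)) dy = (2*x + 6*y) dy, which multiplied by dx ∧ dz gives (-2*x - 6*y) dx ∧ dy ∧ dz
Collecting like 3-forms: d(omega) = (-2*x - 8*y) dx ∧ dy ∧ dz.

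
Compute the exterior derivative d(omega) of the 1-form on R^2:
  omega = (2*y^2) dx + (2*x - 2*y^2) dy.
d(omega) = (2 - 4*y) dx ∧ dy

For a 1-form omega = sum_i f_i dx_i, the exterior derivative is
  d(omega) = sum_{i < j} (∂f_j/∂x_i - ∂f_i/∂x_j) dx_i ∧ dx_j.
  coefficient of dx ∧ dy: ∂f_2/∂x - ∂f_1/∂y = ∂(2*x - 2*y^2)/∂x - ∂(2*y^2)/∂y = 2 - 4*y
Assembling: d(omega) = (2 - 4*y) dx ∧ dy.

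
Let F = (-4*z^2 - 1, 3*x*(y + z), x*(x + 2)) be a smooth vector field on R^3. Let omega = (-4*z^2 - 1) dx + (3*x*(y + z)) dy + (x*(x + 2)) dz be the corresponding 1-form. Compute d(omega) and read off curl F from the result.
d(omega) = (-3*x) dy ∧ dz + (-2*x - 8*z - 2) dz ∧ dx + (3*y + 3*z) dx ∧ dy; curl F = (-3*x, -2*x - 8*z - 2, 3*y + 3*z)

d omega = sum_{i<j} (∂f_j/∂x_i - ∂f_i/∂x_j) dx_i ∧ dx_j. Under the identification (dy ∧ dz, dz ∧ dx, dx ∧ dy) ↔ (e_x, e_y, e_z), the coefficients are exactly the components of curl F. Compute:
  ∂R/∂y - ∂Q/∂z = (0) - (3*x) = -3*x
  ∂P/∂z - ∂R/∂x = (-8*z) - (2*x + 2) = -2*x - 8*z - 2
  ∂Q/∂x - ∂P/∂y = (3*y + 3*z) - (0) = 3*y + 3*z.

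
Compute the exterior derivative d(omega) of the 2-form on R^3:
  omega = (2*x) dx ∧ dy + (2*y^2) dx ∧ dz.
d(omega) = (-4*y) dx ∧ dy ∧ dz

For a 2-form omega = sum_{i<j} g_{ij} dx_i ∧ dx_j, the exterior derivative is
  d(omega) = sum_{i<j} d(g_{ij}) ∧ dx_i ∧ dx_j = sum_{i<j, k} (∂g_{ij}/∂x_k) dx_k ∧ dx_i ∧ dx_j.
Expand each term, using dx_k ∧ dx_i ∧ dx_j = sgn(permutation) dx_{(a)} ∧ dx_{(b)} ∧ dx_{(c)} with (a < b < c) sorted:
  d(2*y^2) includes (∂/∂y)(2*y^2) dy = (4*y) dy, which multiplied by dx ∧ dz gives (-4*y) dx ∧ dy ∧ dz
Collecting like 3-forms: d(omega) = (-4*y) dx ∧ dy ∧ dz.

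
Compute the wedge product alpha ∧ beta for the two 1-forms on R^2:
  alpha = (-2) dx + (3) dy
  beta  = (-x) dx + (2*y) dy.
alpha ∧ beta = (3*x - 4*y) dx ∧ dy

Distribute the wedge, using dx_i ∧ dx_j = -dx_j ∧ dx_i and dx_i ∧ dx_i = 0. For each pair (i, j) with i < j, the coefficient of dx_i ∧ dx_j in alpha ∧ beta is (alpha_i * beta_j - alpha_j * beta_i). Collecting: alpha ∧ beta = (3*x - 4*y) dx ∧ dy.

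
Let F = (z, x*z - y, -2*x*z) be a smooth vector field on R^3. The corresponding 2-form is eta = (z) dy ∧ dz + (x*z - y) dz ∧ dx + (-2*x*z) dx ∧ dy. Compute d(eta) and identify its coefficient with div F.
d(eta) = (-2*x - 1) dx ∧ dy ∧ dz; div F = -2*x - 1

For a 2-form in R^3 of the form above, applying d gives a 3-form with coefficient ∂P/∂x + ∂Q/∂y + ∂R/∂z:
  ∂P/∂x = 0
  ∂Q/∂y = -1
  ∂R/∂z = -2*x
Sum = -2*x - 1, which is exactly div F.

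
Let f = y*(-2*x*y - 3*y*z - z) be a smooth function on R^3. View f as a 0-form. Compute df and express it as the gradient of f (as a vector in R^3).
df = (-2*y^2) dx + (-4*x*y - 6*y*z - z) dy + (y*(-3*y - 1)) dz; grad f = (-2*y^2, -4*x*y - 6*y*z - z, y*(-3*y - 1))

For a 0-form f, d f = (∂f/∂x) dx + (∂f/∂y) dy + (∂f/∂z) dz. The components of the vector representation are exactly the entries of grad f in Cartesian coordinates:
  ∂f/∂x = -2*y^2
  ∂f/∂y = -4*x*y - 6*y*z - z
  ∂f/∂z = y*(-3*y - 1).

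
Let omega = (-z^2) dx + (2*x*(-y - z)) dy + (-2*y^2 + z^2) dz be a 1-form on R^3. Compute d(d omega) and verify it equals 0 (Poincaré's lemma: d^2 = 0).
d(d omega) = 0

Step 1: d omega = sum_{i<j} (∂f_j/∂x_i - ∂f_i/∂x_j) dx_i ∧ dx_j:
  coeff of dx ∧ dy: -2*y - 2*z
  coeff of dx ∧ dz: 2*z
  coeff of dy ∧ dz: 2*x - 4*y
Step 2: Apply d again to each 2-form coefficient. The only possible 3-form in R^3 is dx ∧ dy ∧ dz, with coefficient
  ∂(coeff of dy∧dz)/∂x - ∂(coeff of dx∧dz)/∂y + ∂(coeff of dx∧dy)/∂z
  = ∂/∂x (2*x - 4*y) - ∂/∂y (2*z) + ∂/∂z (-2*y - 2*z).
Each of these terms simplifies to sums of mixed partials that cancel in pairs. The result is 0 (by equality of mixed partials for smooth functions — Schwarz / Clairaut).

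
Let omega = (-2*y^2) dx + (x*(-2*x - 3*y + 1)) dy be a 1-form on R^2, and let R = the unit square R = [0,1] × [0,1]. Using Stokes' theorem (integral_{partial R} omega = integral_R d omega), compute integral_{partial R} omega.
integral_(partial R) omega = -1/2

Stokes: integral_partial_R omega = integral_R d omega with d omega = (∂Q/∂x - ∂P/∂y) dx ∧ dy.
  ∂Q/∂x = -4*x - 3*y + 1
  ∂P/∂y = -4*y
  integrand = ∂Q/∂x - ∂P/∂y = -4*x + y + 1.
Integrating over R: integral_0^1 integral_0^1 (-4*x + y + 1) dx dy = -1/2.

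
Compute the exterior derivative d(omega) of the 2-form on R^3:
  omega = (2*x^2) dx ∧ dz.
d(omega) = 0

For a 2-form omega = sum_{i<j} g_{ij} dx_i ∧ dx_j, the exterior derivative is
  d(omega) = sum_{i<j} d(g_{ij}) ∧ dx_i ∧ dx_j = sum_{i<j, k} (∂g_{ij}/∂x_k) dx_k ∧ dx_i ∧ dx_j.
Expand each term, using dx_k ∧ dx_i ∧ dx_j = sgn(permutation) dx_{(a)} ∧ dx_{(b)} ∧ dx_{(c)} with (a < b < c) sorted:

Collecting like 3-forms: d(omega) = 0.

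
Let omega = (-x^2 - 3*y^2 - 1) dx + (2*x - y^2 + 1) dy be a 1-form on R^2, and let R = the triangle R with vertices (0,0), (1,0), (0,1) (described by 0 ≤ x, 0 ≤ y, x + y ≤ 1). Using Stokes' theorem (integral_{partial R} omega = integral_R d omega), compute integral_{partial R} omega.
integral_(partial R) omega = 2

Stokes: integral_partial_R omega = integral_R d omega with d omega = (∂Q/∂x - ∂P/∂y) dx ∧ dy.
  ∂Q/∂x = 2
  ∂P/∂y = -6*y
  integrand = ∂Q/∂x - ∂P/∂y = 6*y + 2.
Integrating over R: integral_0^1 integral_0^{1-x} (6*y + 2) dy dx = 2.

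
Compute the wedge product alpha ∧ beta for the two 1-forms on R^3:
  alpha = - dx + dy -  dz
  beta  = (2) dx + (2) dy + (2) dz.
alpha ∧ beta = (-4) dx ∧ dy + (4) dy ∧ dz

Distribute the wedge, using dx_i ∧ dx_j = -dx_j ∧ dx_i and dx_i ∧ dx_i = 0. For each pair (i, j) with i < j, the coefficient of dx_i ∧ dx_j in alpha ∧ beta is (alpha_i * beta_j - alpha_j * beta_i). Collecting: alpha ∧ beta = (-4) dx ∧ dy + (4) dy ∧ dz.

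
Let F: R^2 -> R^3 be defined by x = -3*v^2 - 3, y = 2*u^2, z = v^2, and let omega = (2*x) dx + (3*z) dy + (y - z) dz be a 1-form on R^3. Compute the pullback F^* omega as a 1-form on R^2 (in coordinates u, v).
F^* omega = (12*u*v^2) du + (2*v*(2*u^2 + 17*v^2 + 18)) dv

Using F^*(f dg) = (f ∘ F) d(g ∘ F), substitute each coordinate x_i by F_i(u, v) in f_i, and replace dx_i by d F_i = (∂F_i/∂u) du + (∂F_i/∂v) dv.
  For the x component: f_1(F) = -6*v^2 - 6; d F_1 = (0) du + (-6*v) dv
  For the y component: f_2(F) = 3*v^2; d F_2 = (4*u) du + (0) dv
  For the z component: f_3(F) = 2*u^2 - v^2; d F_3 = (0) du + (2*v) dv
Combining and collecting du, dv coefficients:
  coeff of du: 12*u*v^2
  coeff of dv: 2*v*(2*u^2 + 17*v^2 + 18)
F^* omega = (12*u*v^2) du + (2*v*(2*u^2 + 17*v^2 + 18)) dv.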